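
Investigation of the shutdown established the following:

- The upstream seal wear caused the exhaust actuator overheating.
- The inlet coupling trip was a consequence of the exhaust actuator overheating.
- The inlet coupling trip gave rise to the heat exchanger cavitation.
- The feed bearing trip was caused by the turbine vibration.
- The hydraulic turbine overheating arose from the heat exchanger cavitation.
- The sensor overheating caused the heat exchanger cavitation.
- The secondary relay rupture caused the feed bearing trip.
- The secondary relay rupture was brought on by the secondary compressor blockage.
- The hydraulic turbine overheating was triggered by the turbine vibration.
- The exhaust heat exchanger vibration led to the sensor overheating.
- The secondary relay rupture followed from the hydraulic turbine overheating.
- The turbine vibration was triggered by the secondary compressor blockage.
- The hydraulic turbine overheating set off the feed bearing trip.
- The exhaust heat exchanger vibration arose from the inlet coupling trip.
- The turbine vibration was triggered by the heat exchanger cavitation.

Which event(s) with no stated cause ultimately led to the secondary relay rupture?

Tracing upstream from the secondary relay rupture: the secondary relay rupture ← the hydraulic turbine overheating ← the heat exchanger cavitation ← the inlet coupling trip ← the exhaust actuator overheating ← the upstream seal wear.
A separate upstream branch: the secondary relay rupture ← the secondary compressor blockage.
Each of those chain origins has no stated cause.

the secondary compressor blockage, the upstream seal wear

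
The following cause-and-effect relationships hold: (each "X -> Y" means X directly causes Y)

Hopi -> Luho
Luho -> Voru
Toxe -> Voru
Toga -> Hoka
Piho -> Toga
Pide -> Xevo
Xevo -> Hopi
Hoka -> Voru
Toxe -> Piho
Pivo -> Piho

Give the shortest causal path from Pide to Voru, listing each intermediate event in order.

Pide → Xevo → Hopi → Luho → Voru

Pide → Xevo
Xevo → Hopi
Hopi → Luho
Luho → Voru
Length: 4 steps.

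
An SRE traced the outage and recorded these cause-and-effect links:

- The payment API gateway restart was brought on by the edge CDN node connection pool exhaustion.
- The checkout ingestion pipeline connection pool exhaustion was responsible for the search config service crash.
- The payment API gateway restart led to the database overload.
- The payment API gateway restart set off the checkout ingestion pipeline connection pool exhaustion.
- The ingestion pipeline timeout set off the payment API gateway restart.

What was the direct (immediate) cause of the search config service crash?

Upstream contributors include the ingestion pipeline timeout, the payment API gateway restart, the edge CDN node connection pool exhaustion, but only the checkout ingestion pipeline connection pool exhaustion feeds directly into the search config service crash.

the checkout ingestion pipeline connection pool exhaustion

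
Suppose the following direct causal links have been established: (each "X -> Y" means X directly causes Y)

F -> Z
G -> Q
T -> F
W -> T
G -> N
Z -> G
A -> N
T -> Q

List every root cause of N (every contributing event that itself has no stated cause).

A, W

Tracing upstream from N: N ← G ← Z ← F ← T ← W.
A separate upstream branch: N ← A.
Each of those chain origins has no stated cause.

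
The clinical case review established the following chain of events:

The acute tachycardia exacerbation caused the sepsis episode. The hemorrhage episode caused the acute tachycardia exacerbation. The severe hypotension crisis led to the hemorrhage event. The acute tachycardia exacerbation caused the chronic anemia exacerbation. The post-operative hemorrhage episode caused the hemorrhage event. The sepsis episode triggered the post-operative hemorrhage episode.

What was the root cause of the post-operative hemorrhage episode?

the hemorrhage episode

Tracing upstream from the post-operative hemorrhage episode: the post-operative hemorrhage episode ← the sepsis episode ← the acute tachycardia exacerbation ← the hemorrhage episode.
The hemorrhage episode has no stated cause, so it is the root.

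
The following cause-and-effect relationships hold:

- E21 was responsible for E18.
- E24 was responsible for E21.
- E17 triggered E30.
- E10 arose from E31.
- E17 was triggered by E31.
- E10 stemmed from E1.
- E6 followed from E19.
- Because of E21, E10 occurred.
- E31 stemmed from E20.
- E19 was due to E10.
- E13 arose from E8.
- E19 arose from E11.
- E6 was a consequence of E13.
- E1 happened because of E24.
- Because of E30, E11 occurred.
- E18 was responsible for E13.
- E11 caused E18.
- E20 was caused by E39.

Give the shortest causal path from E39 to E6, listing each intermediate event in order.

E39 → E20 → E31 → E10 → E19 → E6

E39 → E20
E20 → E31
E31 → E10
E10 → E19
E19 → E6
Length: 5 steps.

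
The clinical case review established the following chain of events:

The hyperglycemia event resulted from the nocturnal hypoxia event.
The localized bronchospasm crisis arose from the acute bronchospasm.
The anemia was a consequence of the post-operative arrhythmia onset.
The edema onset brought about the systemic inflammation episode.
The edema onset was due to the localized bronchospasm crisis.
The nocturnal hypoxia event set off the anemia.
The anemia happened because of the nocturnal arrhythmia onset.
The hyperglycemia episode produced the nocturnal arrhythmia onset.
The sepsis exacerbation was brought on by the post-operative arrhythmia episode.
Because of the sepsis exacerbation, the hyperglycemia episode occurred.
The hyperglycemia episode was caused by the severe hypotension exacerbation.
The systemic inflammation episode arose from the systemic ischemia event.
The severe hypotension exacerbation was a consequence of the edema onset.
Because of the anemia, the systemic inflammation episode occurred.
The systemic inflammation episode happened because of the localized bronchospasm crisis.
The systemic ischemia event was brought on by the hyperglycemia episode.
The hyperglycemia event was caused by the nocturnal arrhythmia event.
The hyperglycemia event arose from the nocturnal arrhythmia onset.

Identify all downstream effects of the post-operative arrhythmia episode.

Direct effects: the sepsis exacerbation.
2 steps out: the hyperglycemia episode.
3 steps out: the nocturnal arrhythmia onset, the systemic ischemia event.
4 steps out: the hyperglycemia event, the anemia, the systemic inflammation episode.
Not reachable from it: the nocturnal hypoxia event, the post-operative arrhythmia onset, the acute bronchospasm, the localized bronchospasm crisis, the nocturnal arrhythmia event, the edema onset, the severe hypotension exacerbation.

the anemia, the hyperglycemia episode, the hyperglycemia event, the nocturnal arrhythmia onset, the sepsis exacerbation, the systemic inflammation episode, the systemic ischemia event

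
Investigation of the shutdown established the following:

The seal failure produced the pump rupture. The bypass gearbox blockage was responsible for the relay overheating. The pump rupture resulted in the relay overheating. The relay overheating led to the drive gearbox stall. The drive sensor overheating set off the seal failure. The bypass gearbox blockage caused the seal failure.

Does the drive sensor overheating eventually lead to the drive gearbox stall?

There is a causal chain: the drive sensor overheating → the seal failure → the pump rupture → the relay overheating → the drive gearbox stall.

Yes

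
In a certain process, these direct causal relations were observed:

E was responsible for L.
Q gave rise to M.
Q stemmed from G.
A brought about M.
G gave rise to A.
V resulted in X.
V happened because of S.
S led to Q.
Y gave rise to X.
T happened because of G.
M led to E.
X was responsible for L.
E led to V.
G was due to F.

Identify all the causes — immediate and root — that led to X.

A, E, F, G, M, Q, S, V, Y

Immediate causes of X: V, Y.
Further upstream: F, S, G, Q, A, M, E.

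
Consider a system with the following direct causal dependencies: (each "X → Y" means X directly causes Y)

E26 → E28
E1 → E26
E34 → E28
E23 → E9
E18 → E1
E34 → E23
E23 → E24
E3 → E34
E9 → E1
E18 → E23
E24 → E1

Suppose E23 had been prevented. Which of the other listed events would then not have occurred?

E24, E9

Downstream of E23: E9, E24, E1, E26, E28.
Of those, still caused via another path: E1, E26, E28.
The remainder have no surviving cause.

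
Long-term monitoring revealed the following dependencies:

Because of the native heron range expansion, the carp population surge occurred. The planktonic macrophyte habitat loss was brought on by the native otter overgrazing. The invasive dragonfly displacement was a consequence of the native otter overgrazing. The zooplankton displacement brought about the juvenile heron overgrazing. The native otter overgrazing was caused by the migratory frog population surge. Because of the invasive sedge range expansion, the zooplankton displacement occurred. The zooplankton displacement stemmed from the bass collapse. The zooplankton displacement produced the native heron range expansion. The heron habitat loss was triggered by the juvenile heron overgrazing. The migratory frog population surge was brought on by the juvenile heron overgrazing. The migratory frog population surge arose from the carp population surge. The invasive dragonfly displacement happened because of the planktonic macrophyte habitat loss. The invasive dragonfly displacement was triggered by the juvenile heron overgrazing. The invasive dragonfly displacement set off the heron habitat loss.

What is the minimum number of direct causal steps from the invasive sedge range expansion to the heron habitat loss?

Shortest chain: the invasive sedge range expansion → the zooplankton displacement → the juvenile heron overgrazing → the heron habitat loss.

3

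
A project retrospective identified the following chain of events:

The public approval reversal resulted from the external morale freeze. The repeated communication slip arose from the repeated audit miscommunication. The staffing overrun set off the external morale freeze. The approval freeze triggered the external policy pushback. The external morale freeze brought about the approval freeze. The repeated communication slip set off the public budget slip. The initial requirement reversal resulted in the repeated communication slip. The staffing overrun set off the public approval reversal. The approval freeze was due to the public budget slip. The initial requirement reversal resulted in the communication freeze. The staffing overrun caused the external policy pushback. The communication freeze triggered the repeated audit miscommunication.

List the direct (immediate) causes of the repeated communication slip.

Upstream contributors include the communication freeze, but only the initial requirement reversal, the repeated audit miscommunication feed directly into the repeated communication slip.

the initial requirement reversal, the repeated audit miscommunication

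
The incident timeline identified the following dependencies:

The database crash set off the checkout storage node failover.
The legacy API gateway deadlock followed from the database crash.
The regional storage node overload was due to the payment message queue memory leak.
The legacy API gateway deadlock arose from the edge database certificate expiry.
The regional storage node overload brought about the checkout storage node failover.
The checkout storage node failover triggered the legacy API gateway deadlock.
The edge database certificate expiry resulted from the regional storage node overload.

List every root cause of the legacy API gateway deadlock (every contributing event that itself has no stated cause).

the database crash, the payment message queue memory leak

Tracing upstream from the legacy API gateway deadlock: the legacy API gateway deadlock ← the edge database certificate expiry ← the regional storage node overload ← the payment message queue memory leak.
A separate upstream branch: the legacy API gateway deadlock ← the database crash.
Each of those chain origins has no stated cause.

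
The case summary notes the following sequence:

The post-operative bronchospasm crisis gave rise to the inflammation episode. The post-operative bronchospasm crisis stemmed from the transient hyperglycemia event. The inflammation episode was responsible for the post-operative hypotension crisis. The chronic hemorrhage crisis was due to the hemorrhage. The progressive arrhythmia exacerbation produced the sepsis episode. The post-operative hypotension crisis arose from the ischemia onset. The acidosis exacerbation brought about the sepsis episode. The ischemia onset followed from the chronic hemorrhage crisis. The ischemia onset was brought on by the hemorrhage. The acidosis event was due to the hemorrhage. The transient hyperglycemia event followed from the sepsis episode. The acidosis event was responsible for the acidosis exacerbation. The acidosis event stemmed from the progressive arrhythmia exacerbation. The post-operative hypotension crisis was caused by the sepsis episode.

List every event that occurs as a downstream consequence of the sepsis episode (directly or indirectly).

the inflammation episode, the post-operative bronchospasm crisis, the post-operative hypotension crisis, the transient hyperglycemia event

Direct effects: the transient hyperglycemia event, the post-operative hypotension crisis.
2 steps out: the post-operative bronchospasm crisis.
3 steps out: the inflammation episode.
Not reachable from it: the hemorrhage, the progressive arrhythmia exacerbation, the acidosis event, the acidosis exacerbation, the chronic hemorrhage crisis, the ischemia onset.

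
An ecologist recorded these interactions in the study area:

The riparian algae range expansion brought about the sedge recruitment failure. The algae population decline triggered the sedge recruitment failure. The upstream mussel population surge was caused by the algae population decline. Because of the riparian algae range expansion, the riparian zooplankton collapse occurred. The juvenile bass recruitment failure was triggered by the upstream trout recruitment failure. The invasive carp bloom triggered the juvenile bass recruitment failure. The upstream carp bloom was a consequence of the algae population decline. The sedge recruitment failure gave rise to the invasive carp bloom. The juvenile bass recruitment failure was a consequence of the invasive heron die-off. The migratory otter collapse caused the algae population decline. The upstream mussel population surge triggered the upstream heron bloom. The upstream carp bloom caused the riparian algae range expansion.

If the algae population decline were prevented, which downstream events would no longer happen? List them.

the invasive carp bloom, the riparian algae range expansion, the riparian zooplankton collapse, the sedge recruitment failure, the upstream carp bloom, the upstream heron bloom, the upstream mussel population surge

Downstream of the algae population decline: the upstream mussel population surge, the upstream carp bloom, the upstream heron bloom, the riparian algae range expansion, the sedge recruitment failure, the riparian zooplankton collapse, the invasive carp bloom, the juvenile bass recruitment failure.
Of those, still caused via another path: the juvenile bass recruitment failure.
The remainder have no surviving cause.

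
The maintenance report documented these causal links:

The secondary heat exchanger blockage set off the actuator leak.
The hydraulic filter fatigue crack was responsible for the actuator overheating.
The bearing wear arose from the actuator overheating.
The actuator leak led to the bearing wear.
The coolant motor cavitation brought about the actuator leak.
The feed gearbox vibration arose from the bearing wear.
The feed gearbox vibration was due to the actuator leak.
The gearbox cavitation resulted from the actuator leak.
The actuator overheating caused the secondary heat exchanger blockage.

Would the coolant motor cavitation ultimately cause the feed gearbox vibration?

There is a causal chain: the coolant motor cavitation → the actuator leak → the feed gearbox vibration.

Yes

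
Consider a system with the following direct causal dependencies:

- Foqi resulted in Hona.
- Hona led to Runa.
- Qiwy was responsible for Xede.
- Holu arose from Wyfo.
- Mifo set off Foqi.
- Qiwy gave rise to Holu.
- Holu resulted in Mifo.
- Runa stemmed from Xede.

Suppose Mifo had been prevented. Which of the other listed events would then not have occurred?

Foqi, Hona

Downstream of Mifo: Foqi, Hona, Runa.
Of those, still caused via another path: Runa.
The remainder have no surviving cause.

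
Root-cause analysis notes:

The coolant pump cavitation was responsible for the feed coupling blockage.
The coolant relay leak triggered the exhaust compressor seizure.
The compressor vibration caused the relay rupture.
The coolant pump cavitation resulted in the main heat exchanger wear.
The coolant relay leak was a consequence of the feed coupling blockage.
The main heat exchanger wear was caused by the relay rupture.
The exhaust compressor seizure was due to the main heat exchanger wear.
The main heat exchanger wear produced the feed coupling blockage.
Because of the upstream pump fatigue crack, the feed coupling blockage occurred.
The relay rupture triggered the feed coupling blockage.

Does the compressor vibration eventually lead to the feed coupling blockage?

Yes

There is a causal chain: the compressor vibration → the relay rupture → the feed coupling blockage.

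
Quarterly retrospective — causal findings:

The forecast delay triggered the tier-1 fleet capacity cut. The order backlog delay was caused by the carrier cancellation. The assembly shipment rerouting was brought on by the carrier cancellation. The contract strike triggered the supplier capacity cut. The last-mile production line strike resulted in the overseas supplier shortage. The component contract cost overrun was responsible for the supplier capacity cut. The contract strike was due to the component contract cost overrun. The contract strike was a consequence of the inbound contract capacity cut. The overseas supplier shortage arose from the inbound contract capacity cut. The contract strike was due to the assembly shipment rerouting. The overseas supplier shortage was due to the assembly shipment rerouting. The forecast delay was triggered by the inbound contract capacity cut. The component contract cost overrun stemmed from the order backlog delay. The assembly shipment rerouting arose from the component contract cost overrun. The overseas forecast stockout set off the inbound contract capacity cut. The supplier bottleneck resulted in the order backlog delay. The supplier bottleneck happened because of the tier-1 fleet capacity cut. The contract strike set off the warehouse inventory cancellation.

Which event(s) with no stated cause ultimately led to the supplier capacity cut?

Tracing upstream from the supplier capacity cut: the supplier capacity cut ← the contract strike ← the inbound contract capacity cut ← the overseas forecast stockout.
A separate upstream branch: the supplier capacity cut ← the component contract cost overrun ← the order backlog delay ← the carrier cancellation.
Each of those chain origins has no stated cause.

the carrier cancellation, the overseas forecast stockout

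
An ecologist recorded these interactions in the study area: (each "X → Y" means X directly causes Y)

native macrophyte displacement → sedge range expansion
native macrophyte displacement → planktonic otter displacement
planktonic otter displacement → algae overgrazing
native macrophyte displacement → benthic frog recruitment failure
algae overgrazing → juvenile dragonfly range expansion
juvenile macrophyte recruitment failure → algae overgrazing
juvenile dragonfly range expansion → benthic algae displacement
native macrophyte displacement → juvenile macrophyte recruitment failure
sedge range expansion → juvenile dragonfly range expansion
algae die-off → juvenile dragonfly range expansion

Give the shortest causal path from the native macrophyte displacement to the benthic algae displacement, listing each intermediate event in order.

the native macrophyte displacement → the sedge range expansion
the sedge range expansion → the juvenile dragonfly range expansion
the juvenile dragonfly range expansion → the benthic algae displacement
Length: 3 steps.

the native macrophyte displacement → the sedge range expansion → the juvenile dragonfly range expansion → the benthic algae displacement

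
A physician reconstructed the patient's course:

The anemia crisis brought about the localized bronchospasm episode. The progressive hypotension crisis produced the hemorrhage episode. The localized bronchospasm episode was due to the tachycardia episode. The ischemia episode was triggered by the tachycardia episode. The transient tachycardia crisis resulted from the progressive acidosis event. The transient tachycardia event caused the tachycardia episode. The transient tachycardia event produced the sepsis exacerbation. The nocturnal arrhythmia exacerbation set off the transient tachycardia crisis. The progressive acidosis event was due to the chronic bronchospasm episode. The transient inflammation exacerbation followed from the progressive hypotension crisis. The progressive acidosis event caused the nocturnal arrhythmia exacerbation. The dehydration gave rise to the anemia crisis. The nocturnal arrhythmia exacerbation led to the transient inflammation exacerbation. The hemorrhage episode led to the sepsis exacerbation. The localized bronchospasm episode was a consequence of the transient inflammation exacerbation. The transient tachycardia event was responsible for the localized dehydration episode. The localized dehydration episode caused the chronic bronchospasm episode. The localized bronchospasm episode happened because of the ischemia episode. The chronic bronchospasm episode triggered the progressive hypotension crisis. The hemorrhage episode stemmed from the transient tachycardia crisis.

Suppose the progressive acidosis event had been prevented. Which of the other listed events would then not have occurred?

the nocturnal arrhythmia exacerbation, the transient tachycardia crisis

Downstream of the progressive acidosis event: the nocturnal arrhythmia exacerbation, the transient tachycardia crisis, the hemorrhage episode, the transient inflammation exacerbation, the localized bronchospasm episode, the sepsis exacerbation.
Of those, still caused via another path: the hemorrhage episode, the transient inflammation exacerbation, the localized bronchospasm episode, the sepsis exacerbation.
The remainder have no surviving cause.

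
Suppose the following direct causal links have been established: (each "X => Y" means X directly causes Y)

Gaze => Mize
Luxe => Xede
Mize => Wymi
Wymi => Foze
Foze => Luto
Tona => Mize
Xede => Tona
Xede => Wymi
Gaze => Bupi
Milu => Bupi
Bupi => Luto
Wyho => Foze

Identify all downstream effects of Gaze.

Bupi, Foze, Luto, Mize, Wymi

Direct effects: Mize, Bupi.
2 steps out: Wymi, Luto.
3 steps out: Foze.
Not reachable from it: Wyho, Milu, Luxe, Xede, Tona.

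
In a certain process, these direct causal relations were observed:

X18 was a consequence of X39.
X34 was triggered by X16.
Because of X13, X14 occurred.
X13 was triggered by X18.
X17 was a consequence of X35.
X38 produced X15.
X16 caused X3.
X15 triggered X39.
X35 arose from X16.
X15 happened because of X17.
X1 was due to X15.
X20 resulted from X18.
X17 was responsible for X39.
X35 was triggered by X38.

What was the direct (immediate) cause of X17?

Upstream contributors include X16, X38, but only X35 feeds directly into X17.

X35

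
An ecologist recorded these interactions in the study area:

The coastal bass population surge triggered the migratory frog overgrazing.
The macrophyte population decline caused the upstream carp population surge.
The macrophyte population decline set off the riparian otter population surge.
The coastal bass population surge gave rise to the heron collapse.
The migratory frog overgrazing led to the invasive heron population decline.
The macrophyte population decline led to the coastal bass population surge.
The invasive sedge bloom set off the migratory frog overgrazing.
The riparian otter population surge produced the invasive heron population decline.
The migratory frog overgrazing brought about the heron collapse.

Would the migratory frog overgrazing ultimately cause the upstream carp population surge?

No

The migratory frog overgrazing leads to the invasive heron population decline, the heron collapse; the upstream carp population surge is not among them.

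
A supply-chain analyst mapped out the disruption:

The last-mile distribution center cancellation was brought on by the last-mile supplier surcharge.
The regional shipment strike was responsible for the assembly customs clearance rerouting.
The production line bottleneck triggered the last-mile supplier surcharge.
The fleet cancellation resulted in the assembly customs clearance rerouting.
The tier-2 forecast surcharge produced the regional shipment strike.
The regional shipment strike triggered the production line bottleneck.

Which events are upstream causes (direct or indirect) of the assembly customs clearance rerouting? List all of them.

Immediate causes of the assembly customs clearance rerouting: the regional shipment strike, the fleet cancellation.
Further upstream: the tier-2 forecast surcharge.

the fleet cancellation, the regional shipment strike, the tier-2 forecast surcharge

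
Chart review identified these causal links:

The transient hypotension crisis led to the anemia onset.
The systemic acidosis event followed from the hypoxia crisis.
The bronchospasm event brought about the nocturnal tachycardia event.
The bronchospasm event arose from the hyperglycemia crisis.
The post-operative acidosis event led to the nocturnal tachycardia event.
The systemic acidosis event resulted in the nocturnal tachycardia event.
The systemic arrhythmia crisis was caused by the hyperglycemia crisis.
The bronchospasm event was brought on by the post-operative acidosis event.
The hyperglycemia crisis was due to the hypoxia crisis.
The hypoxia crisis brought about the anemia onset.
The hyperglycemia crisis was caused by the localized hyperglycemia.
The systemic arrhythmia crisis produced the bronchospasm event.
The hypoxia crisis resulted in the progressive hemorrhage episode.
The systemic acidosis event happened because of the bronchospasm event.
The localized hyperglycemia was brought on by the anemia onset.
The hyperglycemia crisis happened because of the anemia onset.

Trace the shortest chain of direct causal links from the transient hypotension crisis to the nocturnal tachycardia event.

the transient hypotension crisis → the anemia onset
the anemia onset → the hyperglycemia crisis
the hyperglycemia crisis → the bronchospasm event
the bronchospasm event → the nocturnal tachycardia event
Length: 4 steps.

the transient hypotension crisis → the anemia onset → the hyperglycemia crisis → the bronchospasm event → the nocturnal tachycardia event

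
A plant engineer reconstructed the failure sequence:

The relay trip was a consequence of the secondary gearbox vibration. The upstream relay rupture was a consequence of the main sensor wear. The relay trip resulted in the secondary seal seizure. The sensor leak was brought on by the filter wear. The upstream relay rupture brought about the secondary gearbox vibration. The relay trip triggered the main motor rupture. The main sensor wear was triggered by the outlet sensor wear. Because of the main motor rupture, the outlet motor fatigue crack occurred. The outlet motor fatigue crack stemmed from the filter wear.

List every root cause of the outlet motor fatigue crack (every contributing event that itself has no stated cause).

the filter wear, the outlet sensor wear

Tracing upstream from the outlet motor fatigue crack: the outlet motor fatigue crack ← the main motor rupture ← the relay trip ← the secondary gearbox vibration ← the upstream relay rupture ← the main sensor wear ← the outlet sensor wear.
A separate upstream branch: the outlet motor fatigue crack ← the filter wear.
Each of those chain origins has no stated cause.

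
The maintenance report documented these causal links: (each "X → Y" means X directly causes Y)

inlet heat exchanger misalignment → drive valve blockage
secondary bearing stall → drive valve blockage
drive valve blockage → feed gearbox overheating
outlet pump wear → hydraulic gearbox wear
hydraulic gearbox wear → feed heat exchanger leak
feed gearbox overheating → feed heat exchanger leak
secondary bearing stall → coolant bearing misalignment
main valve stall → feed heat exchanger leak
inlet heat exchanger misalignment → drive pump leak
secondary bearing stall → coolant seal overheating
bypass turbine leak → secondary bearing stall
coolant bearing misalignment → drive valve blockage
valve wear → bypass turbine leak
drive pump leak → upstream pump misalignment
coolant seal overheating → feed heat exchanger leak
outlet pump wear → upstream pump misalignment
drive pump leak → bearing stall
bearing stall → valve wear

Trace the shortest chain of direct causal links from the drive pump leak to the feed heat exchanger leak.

the drive pump leak → the bearing stall
the bearing stall → the valve wear
the valve wear → the bypass turbine leak
the bypass turbine leak → the secondary bearing stall
the secondary bearing stall → the coolant seal overheating
the coolant seal overheating → the feed heat exchanger leak
Length: 6 steps.

the drive pump leak → the bearing stall → the valve wear → the bypass turbine leak → the secondary bearing stall → the coolant seal overheating → the feed heat exchanger leak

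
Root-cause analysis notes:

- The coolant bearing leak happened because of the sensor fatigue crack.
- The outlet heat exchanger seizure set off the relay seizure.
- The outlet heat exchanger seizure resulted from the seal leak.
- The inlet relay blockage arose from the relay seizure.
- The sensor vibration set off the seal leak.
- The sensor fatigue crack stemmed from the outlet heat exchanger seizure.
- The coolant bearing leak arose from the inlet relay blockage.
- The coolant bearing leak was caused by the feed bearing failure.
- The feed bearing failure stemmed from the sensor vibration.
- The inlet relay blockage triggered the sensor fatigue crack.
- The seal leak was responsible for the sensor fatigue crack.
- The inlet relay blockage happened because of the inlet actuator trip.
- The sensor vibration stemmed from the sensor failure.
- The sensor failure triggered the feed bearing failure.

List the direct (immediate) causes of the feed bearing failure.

the sensor failure, the sensor vibration → the feed bearing failure with nothing further upstream stated.

the sensor failure, the sensor vibration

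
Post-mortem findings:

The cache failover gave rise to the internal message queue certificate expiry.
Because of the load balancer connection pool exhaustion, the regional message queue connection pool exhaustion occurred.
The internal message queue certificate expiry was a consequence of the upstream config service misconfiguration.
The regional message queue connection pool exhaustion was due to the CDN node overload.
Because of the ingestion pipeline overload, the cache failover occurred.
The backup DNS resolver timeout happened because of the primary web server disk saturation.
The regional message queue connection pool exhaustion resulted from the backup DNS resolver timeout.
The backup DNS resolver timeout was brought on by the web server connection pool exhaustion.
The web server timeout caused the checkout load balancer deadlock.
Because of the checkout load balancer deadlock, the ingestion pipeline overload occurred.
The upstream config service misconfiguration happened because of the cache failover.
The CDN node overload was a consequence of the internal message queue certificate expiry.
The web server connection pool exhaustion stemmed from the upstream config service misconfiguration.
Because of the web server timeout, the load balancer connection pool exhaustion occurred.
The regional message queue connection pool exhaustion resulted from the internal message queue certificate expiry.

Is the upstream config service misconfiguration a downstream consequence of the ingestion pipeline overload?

Yes

There is a causal chain: the ingestion pipeline overload → the cache failover → the upstream config service misconfiguration.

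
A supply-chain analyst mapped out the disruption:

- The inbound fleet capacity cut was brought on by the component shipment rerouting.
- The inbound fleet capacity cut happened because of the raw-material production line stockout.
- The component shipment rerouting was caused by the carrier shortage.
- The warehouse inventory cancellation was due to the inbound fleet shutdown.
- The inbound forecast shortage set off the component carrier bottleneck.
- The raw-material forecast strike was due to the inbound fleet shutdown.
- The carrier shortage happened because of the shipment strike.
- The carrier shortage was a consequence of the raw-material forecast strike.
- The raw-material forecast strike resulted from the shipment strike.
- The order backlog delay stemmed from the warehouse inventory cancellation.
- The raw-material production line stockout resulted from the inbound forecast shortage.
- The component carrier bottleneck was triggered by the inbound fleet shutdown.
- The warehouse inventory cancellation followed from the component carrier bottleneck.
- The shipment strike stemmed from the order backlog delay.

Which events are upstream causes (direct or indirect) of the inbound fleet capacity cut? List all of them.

the carrier shortage, the component carrier bottleneck, the component shipment rerouting, the inbound fleet shutdown, the inbound forecast shortage, the order backlog delay, the raw-material forecast strike, the raw-material production line stockout, the shipment strike, the warehouse inventory cancellation

Immediate causes of the inbound fleet capacity cut: the raw-material production line stockout, the component shipment rerouting.
Further upstream: the inbound forecast shortage, the inbound fleet shutdown, the component carrier bottleneck, the warehouse inventory cancellation, the order backlog delay, the shipment strike, the raw-material forecast strike, the carrier shortage.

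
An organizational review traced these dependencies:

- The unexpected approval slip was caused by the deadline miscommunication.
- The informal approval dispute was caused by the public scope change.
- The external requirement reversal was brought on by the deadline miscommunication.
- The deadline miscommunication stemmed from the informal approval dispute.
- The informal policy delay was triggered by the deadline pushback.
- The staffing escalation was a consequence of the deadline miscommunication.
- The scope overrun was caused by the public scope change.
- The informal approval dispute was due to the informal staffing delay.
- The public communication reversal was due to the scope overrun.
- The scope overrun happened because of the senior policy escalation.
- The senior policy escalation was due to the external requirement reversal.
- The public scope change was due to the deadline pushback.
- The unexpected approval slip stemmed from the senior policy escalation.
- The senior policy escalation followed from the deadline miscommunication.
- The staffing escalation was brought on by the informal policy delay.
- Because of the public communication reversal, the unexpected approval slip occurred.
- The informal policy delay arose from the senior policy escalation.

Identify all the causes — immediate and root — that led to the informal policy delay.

Immediate causes of the informal policy delay: the deadline pushback, the senior policy escalation.
Further upstream: the public scope change, the informal approval dispute, the deadline miscommunication, the external requirement reversal, the informal staffing delay.

the deadline miscommunication, the deadline pushback, the external requirement reversal, the informal approval dispute, the informal staffing delay, the public scope change, the senior policy escalation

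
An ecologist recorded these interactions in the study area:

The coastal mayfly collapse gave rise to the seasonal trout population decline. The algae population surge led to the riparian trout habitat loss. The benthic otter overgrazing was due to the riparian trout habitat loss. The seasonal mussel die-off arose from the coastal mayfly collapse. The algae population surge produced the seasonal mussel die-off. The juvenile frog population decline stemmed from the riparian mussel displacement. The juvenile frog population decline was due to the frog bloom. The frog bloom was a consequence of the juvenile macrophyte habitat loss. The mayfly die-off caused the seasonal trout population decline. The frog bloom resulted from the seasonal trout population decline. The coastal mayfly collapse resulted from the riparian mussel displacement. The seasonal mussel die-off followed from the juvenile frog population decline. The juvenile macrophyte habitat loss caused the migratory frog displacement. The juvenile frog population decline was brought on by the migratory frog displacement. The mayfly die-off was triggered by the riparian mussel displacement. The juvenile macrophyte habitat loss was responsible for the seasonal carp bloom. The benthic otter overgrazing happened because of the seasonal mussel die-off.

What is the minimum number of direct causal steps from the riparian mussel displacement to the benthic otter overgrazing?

Shortest chain: the riparian mussel displacement → the coastal mayfly collapse → the seasonal mussel die-off → the benthic otter overgrazing.

3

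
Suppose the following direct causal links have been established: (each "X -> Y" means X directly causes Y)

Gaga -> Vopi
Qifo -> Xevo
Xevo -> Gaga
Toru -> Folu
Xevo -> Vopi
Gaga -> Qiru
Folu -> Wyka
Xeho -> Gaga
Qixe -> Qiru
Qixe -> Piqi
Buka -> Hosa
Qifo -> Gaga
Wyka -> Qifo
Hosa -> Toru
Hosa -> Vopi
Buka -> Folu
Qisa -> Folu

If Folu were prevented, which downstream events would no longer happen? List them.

Qifo, Wyka, Xevo

Downstream of Folu: Wyka, Qifo, Xevo, Gaga, Qiru, Vopi.
Of those, still caused via another path: Gaga, Qiru, Vopi.
The remainder have no surviving cause.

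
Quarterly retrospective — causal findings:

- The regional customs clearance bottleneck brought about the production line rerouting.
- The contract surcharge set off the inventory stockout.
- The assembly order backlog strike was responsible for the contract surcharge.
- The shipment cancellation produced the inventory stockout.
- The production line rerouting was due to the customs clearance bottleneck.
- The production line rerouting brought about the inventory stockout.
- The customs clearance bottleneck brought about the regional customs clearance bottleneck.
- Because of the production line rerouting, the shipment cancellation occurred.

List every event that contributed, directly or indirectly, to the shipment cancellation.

the customs clearance bottleneck, the production line rerouting, the regional customs clearance bottleneck

Immediate cause of the shipment cancellation: the production line rerouting.
Further upstream: the customs clearance bottleneck, the regional customs clearance bottleneck.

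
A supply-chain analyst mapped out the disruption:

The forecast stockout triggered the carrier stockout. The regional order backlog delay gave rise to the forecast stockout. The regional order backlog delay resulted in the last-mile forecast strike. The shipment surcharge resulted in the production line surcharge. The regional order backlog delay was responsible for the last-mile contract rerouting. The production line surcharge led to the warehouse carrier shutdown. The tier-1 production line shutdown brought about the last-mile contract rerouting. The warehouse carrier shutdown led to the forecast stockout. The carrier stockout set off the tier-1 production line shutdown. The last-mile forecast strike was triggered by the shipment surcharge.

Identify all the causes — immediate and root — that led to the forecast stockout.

the production line surcharge, the regional order backlog delay, the shipment surcharge, the warehouse carrier shutdown

Immediate causes of the forecast stockout: the regional order backlog delay, the warehouse carrier shutdown.
Further upstream: the shipment surcharge, the production line surcharge.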